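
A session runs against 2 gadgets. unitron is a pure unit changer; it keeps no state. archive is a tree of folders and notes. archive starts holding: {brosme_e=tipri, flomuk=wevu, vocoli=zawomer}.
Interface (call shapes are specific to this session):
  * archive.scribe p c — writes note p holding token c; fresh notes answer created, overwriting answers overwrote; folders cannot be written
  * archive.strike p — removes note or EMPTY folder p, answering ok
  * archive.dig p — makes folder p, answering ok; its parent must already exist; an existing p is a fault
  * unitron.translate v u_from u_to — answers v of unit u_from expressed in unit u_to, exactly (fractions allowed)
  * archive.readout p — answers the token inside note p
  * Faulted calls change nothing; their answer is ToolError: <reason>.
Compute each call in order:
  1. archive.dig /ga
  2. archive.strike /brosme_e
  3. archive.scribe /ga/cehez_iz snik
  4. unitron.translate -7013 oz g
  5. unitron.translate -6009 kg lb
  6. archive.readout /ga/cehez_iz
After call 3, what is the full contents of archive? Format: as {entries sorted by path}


I invoke archive.dig(p='/ga'), and observe ok.
I run archive.strike(p='/brosme_e'), — result: ok.
I try archive.scribe(p='/ga/cehez_iz', c='snik'), giving created.
Calling unitron.translate(v='-7013', u_from='oz', u_to='g'), giving -318104329081/1600000.
Invoking unitron.translate(v='-6009', u_from='kg', u_to='lb'), and observe -600900000000/45359237.
I invoke archive.readout(p='/ga/cehez_iz'), — result: snik.

Answer: {flomuk=wevu, ga/, ga/cehez_iz=snik, vocoli=zawomer}


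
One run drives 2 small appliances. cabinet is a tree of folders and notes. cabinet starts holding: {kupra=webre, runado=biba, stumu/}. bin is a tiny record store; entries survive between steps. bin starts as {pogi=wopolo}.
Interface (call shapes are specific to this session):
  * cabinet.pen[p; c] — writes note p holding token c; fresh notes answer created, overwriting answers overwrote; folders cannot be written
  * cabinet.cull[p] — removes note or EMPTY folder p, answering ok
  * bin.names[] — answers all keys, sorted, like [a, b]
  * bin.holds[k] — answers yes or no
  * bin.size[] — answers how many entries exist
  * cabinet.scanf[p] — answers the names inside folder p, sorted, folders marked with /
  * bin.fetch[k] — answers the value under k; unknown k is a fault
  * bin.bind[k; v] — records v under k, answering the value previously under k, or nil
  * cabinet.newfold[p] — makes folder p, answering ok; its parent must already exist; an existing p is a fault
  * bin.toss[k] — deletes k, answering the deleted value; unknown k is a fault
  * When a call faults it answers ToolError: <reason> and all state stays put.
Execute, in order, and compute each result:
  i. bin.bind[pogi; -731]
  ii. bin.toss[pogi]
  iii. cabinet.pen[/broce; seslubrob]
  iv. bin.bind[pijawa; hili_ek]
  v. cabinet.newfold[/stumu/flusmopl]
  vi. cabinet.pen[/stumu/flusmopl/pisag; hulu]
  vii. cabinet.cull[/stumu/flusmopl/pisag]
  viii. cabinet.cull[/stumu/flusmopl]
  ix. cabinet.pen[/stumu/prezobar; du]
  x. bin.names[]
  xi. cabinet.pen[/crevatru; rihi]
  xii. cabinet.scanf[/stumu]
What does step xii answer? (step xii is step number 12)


Answer: [prezobar]

Derivation:
Calling bin.bind(k→pogi, v→-731), and observe wopolo.
I run bin.toss(k→pogi), giving -731.
Using cabinet.pen(p→/broce, c→seslubrob), — result: created.
Invoking bin.bind(k→pijawa, v→hili_ek), and see nil.
I use cabinet.newfold(p→/stumu/flusmopl): ok.
I try cabinet.pen(p→/stumu/flusmopl/pisag, c→hulu), and get created.
I run cabinet.cull(p→/stumu/flusmopl/pisag), and get ok.
Next I call cabinet.cull(p→/stumu/flusmopl): ok.
Next I call cabinet.pen(p→/stumu/prezobar, c→du), and get created.
I call bin.names, giving [pijawa].
I call cabinet.pen(p→/crevatru, c→rihi), which returns created.
Invoking cabinet.scanf(p→/stumu), → [prezobar].


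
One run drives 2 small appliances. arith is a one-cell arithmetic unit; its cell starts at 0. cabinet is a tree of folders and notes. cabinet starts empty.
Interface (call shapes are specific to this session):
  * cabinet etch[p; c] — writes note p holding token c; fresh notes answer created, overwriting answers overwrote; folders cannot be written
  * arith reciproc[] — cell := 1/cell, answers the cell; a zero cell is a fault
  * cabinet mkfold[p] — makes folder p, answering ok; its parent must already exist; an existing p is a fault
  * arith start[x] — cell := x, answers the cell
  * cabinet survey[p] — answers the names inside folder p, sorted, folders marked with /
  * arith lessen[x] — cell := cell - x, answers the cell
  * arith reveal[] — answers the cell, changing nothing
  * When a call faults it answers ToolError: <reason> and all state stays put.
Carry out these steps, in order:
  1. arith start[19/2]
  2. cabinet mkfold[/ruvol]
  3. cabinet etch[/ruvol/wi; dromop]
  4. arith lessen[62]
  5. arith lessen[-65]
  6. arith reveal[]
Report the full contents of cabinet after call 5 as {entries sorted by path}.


Now I run arith start using 19/2, and get 19/2.
Calling cabinet mkfold using /ruvol, and see ok.
Invoking cabinet etch using /ruvol/wi, dromop, yielding created.
Next I call arith lessen using 62, and get -105/2.
I use arith lessen using -65, — result: 25/2.
Calling arith reveal, and get 25/2.

Answer: {ruvol/, ruvol/wi=dromop}


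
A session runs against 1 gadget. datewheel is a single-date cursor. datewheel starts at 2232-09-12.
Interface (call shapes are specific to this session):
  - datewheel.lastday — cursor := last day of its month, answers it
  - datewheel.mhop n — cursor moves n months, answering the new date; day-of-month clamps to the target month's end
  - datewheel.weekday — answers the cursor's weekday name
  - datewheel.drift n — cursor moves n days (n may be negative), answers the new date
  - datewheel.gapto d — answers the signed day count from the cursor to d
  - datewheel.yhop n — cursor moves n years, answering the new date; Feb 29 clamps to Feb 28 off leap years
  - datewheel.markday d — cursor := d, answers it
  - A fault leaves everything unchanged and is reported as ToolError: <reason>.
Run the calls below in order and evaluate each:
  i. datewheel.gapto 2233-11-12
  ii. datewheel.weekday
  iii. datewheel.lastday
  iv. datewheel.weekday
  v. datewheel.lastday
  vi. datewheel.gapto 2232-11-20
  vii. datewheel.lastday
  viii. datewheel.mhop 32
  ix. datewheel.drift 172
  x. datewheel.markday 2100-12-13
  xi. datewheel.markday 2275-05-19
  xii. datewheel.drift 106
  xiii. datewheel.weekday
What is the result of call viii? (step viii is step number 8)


-- datewheel.gapto(2233-11-12) -> 426
-- datewheel.weekday() -> Wednesday
-- datewheel.lastday() -> 2232-09-30
-- datewheel.weekday() -> Sunday
-- datewheel.lastday() -> 2232-09-30
-- datewheel.gapto(2232-11-20) -> 51
-- datewheel.lastday() -> 2232-09-30
-- datewheel.mhop(32) -> 2235-05-30
-- datewheel.drift(172) -> 2235-11-18
-- datewheel.markday(2100-12-13) -> 2100-12-13
-- datewheel.markday(2275-05-19) -> 2275-05-19
-- datewheel.drift(106) -> 2275-09-02
-- datewheel.weekday() -> Thursday

Answer: 2235-05-30


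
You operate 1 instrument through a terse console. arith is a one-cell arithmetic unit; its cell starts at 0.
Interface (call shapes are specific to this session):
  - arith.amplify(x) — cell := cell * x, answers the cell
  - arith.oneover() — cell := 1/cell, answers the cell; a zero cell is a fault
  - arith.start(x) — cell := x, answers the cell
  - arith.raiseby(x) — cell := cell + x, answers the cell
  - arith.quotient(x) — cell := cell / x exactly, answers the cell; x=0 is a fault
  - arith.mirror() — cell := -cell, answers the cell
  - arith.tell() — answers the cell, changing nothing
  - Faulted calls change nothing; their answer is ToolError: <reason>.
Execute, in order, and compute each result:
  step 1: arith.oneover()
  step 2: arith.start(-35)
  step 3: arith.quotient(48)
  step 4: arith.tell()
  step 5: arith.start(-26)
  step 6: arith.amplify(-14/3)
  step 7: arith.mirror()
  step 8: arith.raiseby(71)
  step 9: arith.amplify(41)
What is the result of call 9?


> arith.oneover
  ToolError: reciprocal of zero
> arith.start x: -35
  -35
> arith.quotient x: 48
  -35/48
> arith.tell
  -35/48
> arith.start x: -26
  -26
> arith.amplify x: -14/3
  364/3
> arith.mirror
  -364/3
> arith.raiseby x: 71
  -151/3
> arith.amplify x: 41
  -6191/3

Answer: -6191/3


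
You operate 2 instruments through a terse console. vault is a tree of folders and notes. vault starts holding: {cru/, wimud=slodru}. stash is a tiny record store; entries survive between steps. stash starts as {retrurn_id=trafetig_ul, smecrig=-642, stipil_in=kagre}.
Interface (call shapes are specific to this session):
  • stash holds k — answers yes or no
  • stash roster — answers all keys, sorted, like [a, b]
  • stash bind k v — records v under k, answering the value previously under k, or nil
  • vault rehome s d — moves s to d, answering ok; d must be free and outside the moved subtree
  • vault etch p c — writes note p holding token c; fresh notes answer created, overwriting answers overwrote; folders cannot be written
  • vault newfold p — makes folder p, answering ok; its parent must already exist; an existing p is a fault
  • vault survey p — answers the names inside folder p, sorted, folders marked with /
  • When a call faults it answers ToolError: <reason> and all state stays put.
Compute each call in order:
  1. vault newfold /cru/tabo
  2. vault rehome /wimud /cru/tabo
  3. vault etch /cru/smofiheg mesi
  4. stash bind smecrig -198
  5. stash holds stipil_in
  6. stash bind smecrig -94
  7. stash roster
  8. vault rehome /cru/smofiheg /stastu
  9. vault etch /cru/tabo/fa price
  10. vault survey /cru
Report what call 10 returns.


Answer: [tabo/]

Derivation:
// 1. vault newfold(p: /cru/tabo) ~> ok
// 2. vault rehome(s: /wimud, d: /cru/tabo) ~> ToolError: exists
// 3. vault etch(p: /cru/smofiheg, c: mesi) ~> created
// 4. stash bind(k: smecrig, v: -198) ~> -642
// 5. stash holds(k: stipil_in) ~> yes
// 6. stash bind(k: smecrig, v: -94) ~> -198
// 7. stash roster() ~> [retrurn_id, smecrig, stipil_in]
// 8. vault rehome(s: /cru/smofiheg, d: /stastu) ~> ok
// 9. vault etch(p: /cru/tabo/fa, c: price) ~> created
// 10. vault survey(p: /cru) ~> [tabo/]


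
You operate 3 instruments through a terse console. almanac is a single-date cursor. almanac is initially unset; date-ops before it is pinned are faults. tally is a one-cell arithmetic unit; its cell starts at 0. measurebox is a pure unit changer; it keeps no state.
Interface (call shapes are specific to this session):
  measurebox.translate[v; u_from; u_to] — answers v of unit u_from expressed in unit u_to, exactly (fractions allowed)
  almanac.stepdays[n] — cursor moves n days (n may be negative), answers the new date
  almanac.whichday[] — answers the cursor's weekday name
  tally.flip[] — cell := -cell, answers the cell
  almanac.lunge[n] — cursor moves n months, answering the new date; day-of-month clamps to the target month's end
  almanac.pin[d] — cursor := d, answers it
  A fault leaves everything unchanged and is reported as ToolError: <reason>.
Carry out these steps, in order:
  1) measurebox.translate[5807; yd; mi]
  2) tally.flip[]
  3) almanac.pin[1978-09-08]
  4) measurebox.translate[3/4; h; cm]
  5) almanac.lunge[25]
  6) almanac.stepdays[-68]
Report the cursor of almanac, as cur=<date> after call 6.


I try measurebox.translate with v→5807, u_from→yd, u_to→mi: 5807/1760.
I invoke tally.flip(), and observe 0.
I run almanac.pin with d→1978-09-08, which returns 1978-09-08.
Now I run measurebox.translate with v→3/4, u_from→h, u_to→cm, and see ToolError: incompatible units.
I try almanac.lunge with n→25, yielding 1980-10-08.
Using almanac.stepdays with n→-68, and see 1980-08-01.

Answer: cur=1980-08-01


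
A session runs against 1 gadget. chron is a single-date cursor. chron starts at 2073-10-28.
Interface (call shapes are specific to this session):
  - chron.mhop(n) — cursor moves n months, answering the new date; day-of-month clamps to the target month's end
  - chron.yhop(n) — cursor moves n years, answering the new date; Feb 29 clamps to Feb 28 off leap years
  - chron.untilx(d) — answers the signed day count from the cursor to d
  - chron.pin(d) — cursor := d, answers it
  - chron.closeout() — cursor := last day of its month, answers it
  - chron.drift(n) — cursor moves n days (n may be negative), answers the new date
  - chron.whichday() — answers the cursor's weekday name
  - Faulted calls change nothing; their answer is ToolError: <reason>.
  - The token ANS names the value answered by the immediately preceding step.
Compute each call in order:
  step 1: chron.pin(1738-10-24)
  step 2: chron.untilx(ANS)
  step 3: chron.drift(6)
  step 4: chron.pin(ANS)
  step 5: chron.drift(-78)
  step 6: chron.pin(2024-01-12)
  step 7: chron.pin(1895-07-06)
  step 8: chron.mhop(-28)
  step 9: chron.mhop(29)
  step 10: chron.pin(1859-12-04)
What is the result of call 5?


Answer: 1738-08-13

Derivation:
I run chron.pin passing d=1738-10-24, which returns 1738-10-24.
Now I run chron.untilx passing d=ANS, and see 0.
Then chron.drift passing n=6, → 1738-10-30.
Using chron.pin passing d=ANS, which returns 1738-10-30.
Now I run chron.drift passing n=-78, and get 1738-08-13.
I invoke chron.pin passing d=2024-01-12, giving 2024-01-12.
Invoking chron.pin passing d=1895-07-06, which returns 1895-07-06.
I call chron.mhop passing n=-28, — result: 1893-03-06.
I invoke chron.mhop passing n=29, which returns 1895-08-06.
Then chron.pin passing d=1859-12-04, → 1859-12-04.


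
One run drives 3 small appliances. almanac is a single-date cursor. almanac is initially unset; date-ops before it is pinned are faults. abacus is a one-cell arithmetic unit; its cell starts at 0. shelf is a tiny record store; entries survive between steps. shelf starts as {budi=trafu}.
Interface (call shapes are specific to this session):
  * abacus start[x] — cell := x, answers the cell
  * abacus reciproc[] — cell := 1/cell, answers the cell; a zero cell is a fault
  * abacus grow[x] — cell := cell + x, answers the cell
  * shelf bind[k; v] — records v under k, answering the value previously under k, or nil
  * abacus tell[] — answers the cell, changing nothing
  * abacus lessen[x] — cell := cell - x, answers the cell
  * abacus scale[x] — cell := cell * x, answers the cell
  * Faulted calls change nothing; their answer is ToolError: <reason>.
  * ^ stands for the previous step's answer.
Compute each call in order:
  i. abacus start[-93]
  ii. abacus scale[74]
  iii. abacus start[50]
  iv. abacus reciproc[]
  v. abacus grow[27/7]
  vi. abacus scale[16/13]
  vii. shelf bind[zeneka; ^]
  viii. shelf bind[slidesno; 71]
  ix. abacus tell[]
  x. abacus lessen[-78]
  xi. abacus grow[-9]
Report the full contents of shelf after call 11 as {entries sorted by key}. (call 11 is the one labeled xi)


Answer: {budi=trafu, slidesno=71, zeneka=10856/2275}

Derivation:
[in] abacus start x=-93
[out] -93
[in] abacus scale x=74
[out] -6882
[in] abacus start x=50
[out] 50
[in] abacus reciproc
[out] 1/50
[in] abacus grow x=27/7
[out] 1357/350
[in] abacus scale x=16/13
[out] 10856/2275
[in] shelf bind k=zeneka v=^
[out] nil
[in] shelf bind k=slidesno v=71
[out] nil
[in] abacus tell
[out] 10856/2275
[in] abacus lessen x=-78
[out] 188306/2275
[in] abacus grow x=-9
[out] 167831/2275


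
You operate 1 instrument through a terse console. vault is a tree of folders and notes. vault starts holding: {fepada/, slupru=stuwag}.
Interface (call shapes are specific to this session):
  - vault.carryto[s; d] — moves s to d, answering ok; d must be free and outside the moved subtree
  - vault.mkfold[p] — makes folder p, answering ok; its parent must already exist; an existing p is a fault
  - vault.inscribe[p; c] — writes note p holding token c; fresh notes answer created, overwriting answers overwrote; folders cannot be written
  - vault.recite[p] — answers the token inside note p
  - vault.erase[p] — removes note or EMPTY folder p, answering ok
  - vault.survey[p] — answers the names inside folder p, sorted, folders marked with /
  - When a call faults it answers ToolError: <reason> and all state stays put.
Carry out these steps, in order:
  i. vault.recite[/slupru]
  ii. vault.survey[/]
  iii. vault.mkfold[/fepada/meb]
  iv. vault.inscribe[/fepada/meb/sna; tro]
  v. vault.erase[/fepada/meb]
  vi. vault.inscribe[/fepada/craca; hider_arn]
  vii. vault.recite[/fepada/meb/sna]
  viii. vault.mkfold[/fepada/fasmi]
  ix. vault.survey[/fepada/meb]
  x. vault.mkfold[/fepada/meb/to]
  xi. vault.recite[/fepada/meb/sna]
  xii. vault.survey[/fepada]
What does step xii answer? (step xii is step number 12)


Answer: [craca, fasmi/, meb/]

Derivation:
% vault.recite(/slupru) : stuwag
% vault.survey(/) : [fepada/, slupru]
% vault.mkfold(/fepada/meb) : ok
% vault.inscribe(/fepada/meb/sna, tro) : created
% vault.erase(/fepada/meb) : ToolError: not empty
% vault.inscribe(/fepada/craca, hider_arn) : created
% vault.recite(/fepada/meb/sna) : tro
% vault.mkfold(/fepada/fasmi) : ok
% vault.survey(/fepada/meb) : [sna]
% vault.mkfold(/fepada/meb/to) : ok
% vault.recite(/fepada/meb/sna) : tro
% vault.survey(/fepada) : [craca, fasmi/, meb/]


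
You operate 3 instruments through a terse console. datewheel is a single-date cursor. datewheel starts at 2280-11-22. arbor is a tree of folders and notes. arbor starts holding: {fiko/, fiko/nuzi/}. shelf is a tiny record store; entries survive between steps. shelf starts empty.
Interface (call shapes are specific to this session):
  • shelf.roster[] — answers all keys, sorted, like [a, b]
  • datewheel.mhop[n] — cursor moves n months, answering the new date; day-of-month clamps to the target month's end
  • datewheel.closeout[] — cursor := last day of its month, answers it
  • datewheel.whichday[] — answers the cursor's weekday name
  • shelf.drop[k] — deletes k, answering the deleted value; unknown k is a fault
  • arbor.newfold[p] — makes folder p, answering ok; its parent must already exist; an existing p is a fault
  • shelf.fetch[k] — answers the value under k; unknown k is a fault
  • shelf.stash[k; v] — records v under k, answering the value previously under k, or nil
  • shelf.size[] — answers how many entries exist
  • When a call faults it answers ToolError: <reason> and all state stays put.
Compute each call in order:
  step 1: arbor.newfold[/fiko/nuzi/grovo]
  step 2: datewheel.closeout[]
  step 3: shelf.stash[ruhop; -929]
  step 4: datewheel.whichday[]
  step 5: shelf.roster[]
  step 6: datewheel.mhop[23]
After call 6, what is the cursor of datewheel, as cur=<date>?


Act: newfold[/fiko/nuzi/grovo]
Obs: ok
Act: closeout[]
Obs: 2280-11-30
Act: stash[ruhop; -929]
Obs: nil
Act: whichday[]
Obs: Tuesday
Act: roster[]
Obs: [ruhop]
Act: mhop[23]
Obs: 2282-10-30

Answer: cur=2282-10-30


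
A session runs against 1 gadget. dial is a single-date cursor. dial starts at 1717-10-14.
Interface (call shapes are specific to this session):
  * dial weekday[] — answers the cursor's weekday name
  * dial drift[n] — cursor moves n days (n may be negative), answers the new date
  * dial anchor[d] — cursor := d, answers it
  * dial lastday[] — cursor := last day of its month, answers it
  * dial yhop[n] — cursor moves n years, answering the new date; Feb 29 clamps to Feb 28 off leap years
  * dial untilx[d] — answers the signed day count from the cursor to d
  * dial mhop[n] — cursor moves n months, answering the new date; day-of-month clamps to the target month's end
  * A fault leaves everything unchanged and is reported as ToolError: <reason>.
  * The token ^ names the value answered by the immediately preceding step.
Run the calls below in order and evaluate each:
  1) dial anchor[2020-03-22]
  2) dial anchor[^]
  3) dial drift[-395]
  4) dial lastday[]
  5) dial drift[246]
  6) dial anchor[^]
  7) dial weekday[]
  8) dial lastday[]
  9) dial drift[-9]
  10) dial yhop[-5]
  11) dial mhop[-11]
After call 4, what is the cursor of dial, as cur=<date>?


$ dial anchor 2020-03-22
[out] 2020-03-22
$ dial anchor ^
[out] 2020-03-22
$ dial drift -395
[out] 2019-02-21
$ dial lastday
[out] 2019-02-28
$ dial drift 246
[out] 2019-11-01
$ dial anchor ^
[out] 2019-11-01
$ dial weekday
[out] Friday
$ dial lastday
[out] 2019-11-30
$ dial drift -9
[out] 2019-11-21
$ dial yhop -5
[out] 2014-11-21
$ dial mhop -11
[out] 2013-12-21

Answer: cur=2019-02-28


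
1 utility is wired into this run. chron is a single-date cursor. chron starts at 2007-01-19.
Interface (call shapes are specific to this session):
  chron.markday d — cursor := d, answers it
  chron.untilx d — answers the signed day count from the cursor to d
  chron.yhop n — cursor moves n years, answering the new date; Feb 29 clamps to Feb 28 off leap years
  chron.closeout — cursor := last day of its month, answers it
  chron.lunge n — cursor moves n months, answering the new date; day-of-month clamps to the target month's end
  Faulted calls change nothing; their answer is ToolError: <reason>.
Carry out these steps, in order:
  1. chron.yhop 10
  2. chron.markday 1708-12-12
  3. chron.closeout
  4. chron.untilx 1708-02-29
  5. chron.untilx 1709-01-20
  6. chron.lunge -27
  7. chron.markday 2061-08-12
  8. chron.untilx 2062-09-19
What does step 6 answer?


-> chron.yhop(n='10')
<- 2017-01-19
-> chron.markday(d='1708-12-12')
<- 1708-12-12
-> chron.closeout()
<- 1708-12-31
-> chron.untilx(d='1708-02-29')
<- -306
-> chron.untilx(d='1709-01-20')
<- 20
-> chron.lunge(n='-27')
<- 1706-09-30
-> chron.markday(d='2061-08-12')
<- 2061-08-12
-> chron.untilx(d='2062-09-19')
<- 403

Answer: 1706-09-30


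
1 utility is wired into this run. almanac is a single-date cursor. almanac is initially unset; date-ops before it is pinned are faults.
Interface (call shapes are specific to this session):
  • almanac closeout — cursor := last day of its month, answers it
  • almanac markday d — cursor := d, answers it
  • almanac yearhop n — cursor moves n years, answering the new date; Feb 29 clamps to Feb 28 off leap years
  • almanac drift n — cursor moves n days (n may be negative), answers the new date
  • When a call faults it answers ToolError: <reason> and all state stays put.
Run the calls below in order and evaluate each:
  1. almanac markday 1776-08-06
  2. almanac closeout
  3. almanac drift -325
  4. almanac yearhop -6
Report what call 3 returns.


-- almanac markday(d='1776-08-06') : 1776-08-06
-- almanac closeout() : 1776-08-31
-- almanac drift(n='-325') : 1775-10-11
-- almanac yearhop(n='-6') : 1769-10-11

Answer: 1775-10-11


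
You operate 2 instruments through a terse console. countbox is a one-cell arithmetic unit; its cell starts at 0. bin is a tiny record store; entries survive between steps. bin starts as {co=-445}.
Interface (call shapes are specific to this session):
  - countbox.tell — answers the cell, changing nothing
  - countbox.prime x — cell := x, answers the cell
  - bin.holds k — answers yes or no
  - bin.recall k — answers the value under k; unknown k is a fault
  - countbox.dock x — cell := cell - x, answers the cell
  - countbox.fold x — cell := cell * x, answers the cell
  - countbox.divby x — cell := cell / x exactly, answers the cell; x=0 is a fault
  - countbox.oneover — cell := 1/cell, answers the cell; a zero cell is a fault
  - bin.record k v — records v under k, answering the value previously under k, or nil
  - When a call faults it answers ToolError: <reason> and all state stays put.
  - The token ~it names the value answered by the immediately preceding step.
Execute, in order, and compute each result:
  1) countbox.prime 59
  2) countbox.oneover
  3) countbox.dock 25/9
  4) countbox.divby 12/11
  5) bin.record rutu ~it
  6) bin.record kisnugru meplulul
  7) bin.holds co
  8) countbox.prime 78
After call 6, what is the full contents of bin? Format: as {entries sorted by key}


$ countbox.prime 59
= 59
$ countbox.oneover
= 1/59
$ countbox.dock 25/9
= -1466/531
$ countbox.divby 12/11
= -8063/3186
$ bin.record rutu ~it
= nil
$ bin.record kisnugru meplulul
= nil
$ bin.holds co
= yes
$ countbox.prime 78
= 78

Answer: {co=-445, kisnugru=meplulul, rutu=-8063/3186}


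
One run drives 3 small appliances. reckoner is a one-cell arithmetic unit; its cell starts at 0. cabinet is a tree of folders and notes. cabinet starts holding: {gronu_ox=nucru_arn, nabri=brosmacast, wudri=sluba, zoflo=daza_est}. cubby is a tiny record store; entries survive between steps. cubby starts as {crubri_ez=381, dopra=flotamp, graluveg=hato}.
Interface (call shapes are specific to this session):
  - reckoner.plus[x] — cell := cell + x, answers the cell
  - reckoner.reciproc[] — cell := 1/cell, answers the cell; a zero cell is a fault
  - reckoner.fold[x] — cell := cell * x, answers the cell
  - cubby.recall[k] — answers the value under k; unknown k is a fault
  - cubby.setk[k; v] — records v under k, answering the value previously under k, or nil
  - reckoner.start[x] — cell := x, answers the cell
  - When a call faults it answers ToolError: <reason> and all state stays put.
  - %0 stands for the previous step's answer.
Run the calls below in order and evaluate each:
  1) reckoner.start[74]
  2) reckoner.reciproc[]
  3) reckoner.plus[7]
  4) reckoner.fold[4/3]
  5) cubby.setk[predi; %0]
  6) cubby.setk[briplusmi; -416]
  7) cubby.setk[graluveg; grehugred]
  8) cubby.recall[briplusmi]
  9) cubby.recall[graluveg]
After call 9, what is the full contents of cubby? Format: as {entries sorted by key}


-> reckoner.start(x→74)
<- 74
-> reckoner.reciproc()
<- 1/74
-> reckoner.plus(x→7)
<- 519/74
-> reckoner.fold(x→4/3)
<- 346/37
-> cubby.setk(k→predi, v→%0)
<- nil
-> cubby.setk(k→briplusmi, v→-416)
<- nil
-> cubby.setk(k→graluveg, v→grehugred)
<- hato
-> cubby.recall(k→briplusmi)
<- -416
-> cubby.recall(k→graluveg)
<- grehugred

Answer: {briplusmi=-416, crubri_ez=381, dopra=flotamp, graluveg=grehugred, predi=346/37}


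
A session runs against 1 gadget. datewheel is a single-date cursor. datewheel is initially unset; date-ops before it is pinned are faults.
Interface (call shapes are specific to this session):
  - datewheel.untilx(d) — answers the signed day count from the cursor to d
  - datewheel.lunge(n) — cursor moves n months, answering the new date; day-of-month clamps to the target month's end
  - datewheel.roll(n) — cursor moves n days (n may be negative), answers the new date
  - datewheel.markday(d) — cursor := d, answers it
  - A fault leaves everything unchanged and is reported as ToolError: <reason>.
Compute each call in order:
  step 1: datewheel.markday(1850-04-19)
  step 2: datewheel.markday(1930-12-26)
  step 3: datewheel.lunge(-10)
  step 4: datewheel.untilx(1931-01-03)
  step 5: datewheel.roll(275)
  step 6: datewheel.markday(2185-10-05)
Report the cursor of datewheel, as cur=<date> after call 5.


I call datewheel.markday on d=1850-04-19, which returns 1850-04-19.
I use datewheel.markday on d=1930-12-26, and get 1930-12-26.
Now I run datewheel.lunge on n=-10, and see 1930-02-26.
I call datewheel.untilx on d=1931-01-03, giving 311.
I call datewheel.roll on n=275, yielding 1930-11-28.
I call datewheel.markday on d=2185-10-05, → 2185-10-05.

Answer: cur=1930-11-28


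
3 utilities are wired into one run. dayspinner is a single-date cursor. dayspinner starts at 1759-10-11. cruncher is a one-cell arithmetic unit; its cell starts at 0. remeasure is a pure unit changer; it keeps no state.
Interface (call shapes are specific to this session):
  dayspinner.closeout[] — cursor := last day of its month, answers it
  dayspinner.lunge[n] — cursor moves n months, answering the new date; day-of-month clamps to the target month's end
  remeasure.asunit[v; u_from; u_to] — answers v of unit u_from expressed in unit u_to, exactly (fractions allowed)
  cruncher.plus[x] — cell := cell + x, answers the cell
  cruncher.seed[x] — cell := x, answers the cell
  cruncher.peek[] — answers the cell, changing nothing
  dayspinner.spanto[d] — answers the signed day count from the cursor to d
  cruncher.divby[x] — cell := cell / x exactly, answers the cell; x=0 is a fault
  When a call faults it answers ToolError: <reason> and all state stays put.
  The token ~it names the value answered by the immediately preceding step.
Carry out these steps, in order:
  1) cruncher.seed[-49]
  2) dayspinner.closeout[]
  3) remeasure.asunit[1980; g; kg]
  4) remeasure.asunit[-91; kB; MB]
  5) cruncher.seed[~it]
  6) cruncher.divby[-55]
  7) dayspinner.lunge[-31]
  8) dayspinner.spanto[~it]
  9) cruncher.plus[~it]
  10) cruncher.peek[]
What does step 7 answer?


Answer: 1757-03-31

Derivation:
;; cruncher.seed(-49) ~> -49
;; dayspinner.closeout() ~> 1759-10-31
;; remeasure.asunit(1980, g, kg) ~> 99/50
;; remeasure.asunit(-91, kB, MB) ~> -91/1000
;; cruncher.seed(~it) ~> -91/1000
;; cruncher.divby(-55) ~> 91/55000
;; dayspinner.lunge(-31) ~> 1757-03-31
;; dayspinner.spanto(~it) ~> 0
;; cruncher.plus(~it) ~> 91/55000
;; cruncher.peek() ~> 91/55000


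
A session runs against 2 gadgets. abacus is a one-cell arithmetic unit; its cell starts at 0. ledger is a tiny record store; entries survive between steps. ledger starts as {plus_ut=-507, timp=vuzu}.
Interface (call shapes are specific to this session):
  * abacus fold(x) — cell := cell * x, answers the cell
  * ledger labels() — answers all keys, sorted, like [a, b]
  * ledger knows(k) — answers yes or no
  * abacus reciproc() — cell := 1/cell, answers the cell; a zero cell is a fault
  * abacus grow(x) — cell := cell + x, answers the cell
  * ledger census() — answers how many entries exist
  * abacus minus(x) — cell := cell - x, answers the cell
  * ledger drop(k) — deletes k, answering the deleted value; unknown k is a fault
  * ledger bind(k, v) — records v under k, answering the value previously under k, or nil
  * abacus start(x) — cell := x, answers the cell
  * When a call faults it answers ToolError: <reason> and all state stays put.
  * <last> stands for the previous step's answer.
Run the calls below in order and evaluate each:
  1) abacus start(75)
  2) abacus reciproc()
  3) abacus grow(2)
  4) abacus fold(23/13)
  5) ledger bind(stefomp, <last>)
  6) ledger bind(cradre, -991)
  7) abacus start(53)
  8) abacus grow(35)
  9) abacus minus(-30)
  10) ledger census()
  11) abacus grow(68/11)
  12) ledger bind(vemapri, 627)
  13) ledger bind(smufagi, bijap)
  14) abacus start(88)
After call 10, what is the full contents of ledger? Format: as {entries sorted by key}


// 1. abacus start(x→75) => 75
// 2. abacus reciproc() => 1/75
// 3. abacus grow(x→2) => 151/75
// 4. abacus fold(x→23/13) => 3473/975
// 5. ledger bind(k→stefomp, v→<last>) => nil
// 6. ledger bind(k→cradre, v→-991) => nil
// 7. abacus start(x→53) => 53
// 8. abacus grow(x→35) => 88
// 9. abacus minus(x→-30) => 118
// 10. ledger census() => 4
// 11. abacus grow(x→68/11) => 1366/11
// 12. ledger bind(k→vemapri, v→627) => nil
// 13. ledger bind(k→smufagi, v→bijap) => nil
// 14. abacus start(x→88) => 88

Answer: {cradre=-991, plus_ut=-507, stefomp=3473/975, timp=vuzu}


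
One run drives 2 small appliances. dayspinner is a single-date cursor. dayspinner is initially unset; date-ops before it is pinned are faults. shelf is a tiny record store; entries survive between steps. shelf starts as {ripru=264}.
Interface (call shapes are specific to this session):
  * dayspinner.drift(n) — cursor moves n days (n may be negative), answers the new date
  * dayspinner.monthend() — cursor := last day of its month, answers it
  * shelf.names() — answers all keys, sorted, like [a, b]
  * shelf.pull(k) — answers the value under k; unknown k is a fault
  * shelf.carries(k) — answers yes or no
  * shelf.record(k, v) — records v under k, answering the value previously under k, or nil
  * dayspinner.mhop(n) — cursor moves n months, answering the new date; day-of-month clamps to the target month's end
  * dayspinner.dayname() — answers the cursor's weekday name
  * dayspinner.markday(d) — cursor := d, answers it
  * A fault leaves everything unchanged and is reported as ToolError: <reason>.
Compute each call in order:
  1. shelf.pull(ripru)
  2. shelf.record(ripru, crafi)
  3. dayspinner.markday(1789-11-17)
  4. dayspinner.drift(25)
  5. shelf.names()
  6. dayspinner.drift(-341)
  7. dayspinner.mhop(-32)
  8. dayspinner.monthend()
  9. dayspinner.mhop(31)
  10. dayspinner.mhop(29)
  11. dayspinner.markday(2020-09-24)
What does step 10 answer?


Answer: 1791-05-31

Derivation:
Do: shelf.pull[k→ripru]
See: 264
Do: shelf.record[k→ripru; v→crafi]
See: 264
Do: dayspinner.markday[d→1789-11-17]
See: 1789-11-17
Do: dayspinner.drift[n→25]
See: 1789-12-12
Do: shelf.names[]
See: [ripru]
Do: dayspinner.drift[n→-341]
See: 1789-01-05
Do: dayspinner.mhop[n→-32]
See: 1786-05-05
Do: dayspinner.monthend[]
See: 1786-05-31
Do: dayspinner.mhop[n→31]
See: 1788-12-31
Do: dayspinner.mhop[n→29]
See: 1791-05-31
Do: dayspinner.markday[d→2020-09-24]
See: 2020-09-24


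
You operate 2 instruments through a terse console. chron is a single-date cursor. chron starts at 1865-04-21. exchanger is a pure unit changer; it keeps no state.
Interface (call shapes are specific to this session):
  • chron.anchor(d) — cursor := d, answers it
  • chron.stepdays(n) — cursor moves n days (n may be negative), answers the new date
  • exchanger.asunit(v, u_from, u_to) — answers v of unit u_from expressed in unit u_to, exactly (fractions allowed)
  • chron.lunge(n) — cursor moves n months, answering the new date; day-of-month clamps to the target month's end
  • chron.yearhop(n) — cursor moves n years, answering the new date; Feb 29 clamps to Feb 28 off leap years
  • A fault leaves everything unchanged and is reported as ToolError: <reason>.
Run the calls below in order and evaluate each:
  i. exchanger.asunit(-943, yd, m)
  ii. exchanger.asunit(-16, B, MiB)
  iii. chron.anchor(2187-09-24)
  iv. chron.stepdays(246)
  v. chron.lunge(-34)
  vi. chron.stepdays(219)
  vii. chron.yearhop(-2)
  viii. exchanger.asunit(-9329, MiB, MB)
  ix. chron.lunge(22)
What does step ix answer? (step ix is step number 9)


Answer: 2186-01-03

Derivation:
;; exchanger.asunit(v='-943', u_from='yd', u_to='m') => -1077849/1250
;; exchanger.asunit(v='-16', u_from='B', u_to='MiB') => -1/65536
;; chron.anchor(d='2187-09-24') => 2187-09-24
;; chron.stepdays(n='246') => 2188-05-27
;; chron.lunge(n='-34') => 2185-07-27
;; chron.stepdays(n='219') => 2186-03-03
;; chron.yearhop(n='-2') => 2184-03-03
;; exchanger.asunit(v='-9329', u_from='MiB', u_to='MB') => -152846336/15625
;; chron.lunge(n='22') => 2186-01-03


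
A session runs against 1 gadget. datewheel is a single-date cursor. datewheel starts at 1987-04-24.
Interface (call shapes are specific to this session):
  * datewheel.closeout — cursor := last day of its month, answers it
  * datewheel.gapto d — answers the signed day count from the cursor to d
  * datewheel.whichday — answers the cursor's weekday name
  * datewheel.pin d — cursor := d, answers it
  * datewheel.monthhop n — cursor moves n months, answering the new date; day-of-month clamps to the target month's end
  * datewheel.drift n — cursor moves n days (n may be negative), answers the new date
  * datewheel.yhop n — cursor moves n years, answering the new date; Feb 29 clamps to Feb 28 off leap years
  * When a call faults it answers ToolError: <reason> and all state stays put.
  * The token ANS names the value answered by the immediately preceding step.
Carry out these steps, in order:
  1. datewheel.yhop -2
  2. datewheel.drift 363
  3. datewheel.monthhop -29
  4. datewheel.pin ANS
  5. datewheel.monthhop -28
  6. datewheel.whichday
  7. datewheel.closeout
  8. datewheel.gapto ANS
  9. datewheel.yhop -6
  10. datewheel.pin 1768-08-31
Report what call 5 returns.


Do: datewheel.yhop[n=-2]
See: 1985-04-24
Do: datewheel.drift[n=363]
See: 1986-04-22
Do: datewheel.monthhop[n=-29]
See: 1983-11-22
Do: datewheel.pin[d=ANS]
See: 1983-11-22
Do: datewheel.monthhop[n=-28]
See: 1981-07-22
Do: datewheel.whichday[]
See: Wednesday
Do: datewheel.closeout[]
See: 1981-07-31
Do: datewheel.gapto[d=ANS]
See: 0
Do: datewheel.yhop[n=-6]
See: 1975-07-31
Do: datewheel.pin[d=1768-08-31]
See: 1768-08-31

Answer: 1981-07-22


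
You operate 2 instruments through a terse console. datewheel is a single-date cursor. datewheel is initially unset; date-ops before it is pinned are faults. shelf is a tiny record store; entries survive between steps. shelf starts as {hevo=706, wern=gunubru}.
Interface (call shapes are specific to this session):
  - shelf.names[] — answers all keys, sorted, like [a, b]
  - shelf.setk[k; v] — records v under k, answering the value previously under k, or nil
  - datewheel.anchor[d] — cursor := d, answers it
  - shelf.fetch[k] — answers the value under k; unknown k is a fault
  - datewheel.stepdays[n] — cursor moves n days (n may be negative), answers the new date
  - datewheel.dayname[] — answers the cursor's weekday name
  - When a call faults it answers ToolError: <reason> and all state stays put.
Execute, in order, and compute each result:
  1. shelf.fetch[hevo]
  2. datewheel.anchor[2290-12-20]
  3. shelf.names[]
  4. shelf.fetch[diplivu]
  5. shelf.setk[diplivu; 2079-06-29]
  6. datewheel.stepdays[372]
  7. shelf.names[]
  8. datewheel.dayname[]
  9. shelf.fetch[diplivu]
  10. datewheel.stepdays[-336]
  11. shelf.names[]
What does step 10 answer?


Act: fetch[k→hevo]
Obs: 706
Act: anchor[d→2290-12-20]
Obs: 2290-12-20
Act: names[]
Obs: [hevo, wern]
Act: fetch[k→diplivu]
Obs: ToolError: no such key diplivu
Act: setk[k→diplivu; v→2079-06-29]
Obs: nil
Act: stepdays[n→372]
Obs: 2291-12-27
Act: names[]
Obs: [diplivu, hevo, wern]
Act: dayname[]
Obs: Sunday
Act: fetch[k→diplivu]
Obs: 2079-06-29
Act: stepdays[n→-336]
Obs: 2291-01-25
Act: names[]
Obs: [diplivu, hevo, wern]

Answer: 2291-01-25


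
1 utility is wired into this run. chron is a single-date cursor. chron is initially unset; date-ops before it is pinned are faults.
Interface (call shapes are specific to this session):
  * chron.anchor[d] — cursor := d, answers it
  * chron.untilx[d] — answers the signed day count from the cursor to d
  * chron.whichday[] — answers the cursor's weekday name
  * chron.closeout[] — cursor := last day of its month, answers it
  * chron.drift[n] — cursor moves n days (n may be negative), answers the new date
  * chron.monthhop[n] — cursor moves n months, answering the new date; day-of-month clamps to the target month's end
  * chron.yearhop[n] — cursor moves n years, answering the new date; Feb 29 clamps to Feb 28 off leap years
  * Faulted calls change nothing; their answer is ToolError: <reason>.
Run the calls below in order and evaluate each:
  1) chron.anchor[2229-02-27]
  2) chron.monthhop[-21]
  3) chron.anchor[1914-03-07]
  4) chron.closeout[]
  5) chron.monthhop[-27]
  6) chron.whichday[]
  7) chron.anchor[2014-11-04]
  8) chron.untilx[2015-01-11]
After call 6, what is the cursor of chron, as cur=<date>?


→ chron.anchor(d='2229-02-27')
← 2229-02-27
→ chron.monthhop(n='-21')
← 2227-05-27
→ chron.anchor(d='1914-03-07')
← 1914-03-07
→ chron.closeout()
← 1914-03-31
→ chron.monthhop(n='-27')
← 1911-12-31
→ chron.whichday()
← Sunday
→ chron.anchor(d='2014-11-04')
← 2014-11-04
→ chron.untilx(d='2015-01-11')
← 68

Answer: cur=1911-12-31


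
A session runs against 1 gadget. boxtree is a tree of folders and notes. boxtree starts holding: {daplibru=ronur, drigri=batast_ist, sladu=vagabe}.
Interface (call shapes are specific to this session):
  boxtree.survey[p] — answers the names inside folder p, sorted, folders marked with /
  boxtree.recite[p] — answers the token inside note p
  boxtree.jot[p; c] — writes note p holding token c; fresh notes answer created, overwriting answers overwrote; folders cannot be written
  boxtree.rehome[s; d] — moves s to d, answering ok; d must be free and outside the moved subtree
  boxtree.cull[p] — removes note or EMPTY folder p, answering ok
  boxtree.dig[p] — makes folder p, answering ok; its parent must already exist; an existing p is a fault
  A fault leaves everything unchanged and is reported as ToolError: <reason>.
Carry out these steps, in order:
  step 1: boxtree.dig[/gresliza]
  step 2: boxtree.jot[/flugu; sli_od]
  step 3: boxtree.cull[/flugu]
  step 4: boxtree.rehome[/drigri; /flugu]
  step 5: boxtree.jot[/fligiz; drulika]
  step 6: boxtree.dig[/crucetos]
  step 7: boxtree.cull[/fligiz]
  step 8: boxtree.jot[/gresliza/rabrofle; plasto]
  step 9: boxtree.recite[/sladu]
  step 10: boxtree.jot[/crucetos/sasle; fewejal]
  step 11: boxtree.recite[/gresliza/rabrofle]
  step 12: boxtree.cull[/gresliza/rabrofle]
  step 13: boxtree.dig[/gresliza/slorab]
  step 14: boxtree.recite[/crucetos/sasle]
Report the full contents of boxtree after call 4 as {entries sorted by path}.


Answer: {daplibru=ronur, flugu=batast_ist, gresliza/, sladu=vagabe}

Derivation:
·→ dig(p→/gresliza)
·← ok
·→ jot(p→/flugu, c→sli_od)
·← created
·→ cull(p→/flugu)
·← ok
·→ rehome(s→/drigri, d→/flugu)
·← ok
·→ jot(p→/fligiz, c→drulika)
·← created
·→ dig(p→/crucetos)
·← ok
·→ cull(p→/fligiz)
·← ok
·→ jot(p→/gresliza/rabrofle, c→plasto)
·← created
·→ recite(p→/sladu)
·← vagabe
·→ jot(p→/crucetos/sasle, c→fewejal)
·← created
·→ recite(p→/gresliza/rabrofle)
·← plasto
·→ cull(p→/gresliza/rabrofle)
·← ok
·→ dig(p→/gresliza/slorab)
·← ok
·→ recite(p→/crucetos/sasle)
·← fewejal
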